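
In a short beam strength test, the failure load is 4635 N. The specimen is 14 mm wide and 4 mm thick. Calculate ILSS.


ILSS = 3F/(4bh) = 3*4635/(4*14*4) = 62.08 MPa

62.08 MPa


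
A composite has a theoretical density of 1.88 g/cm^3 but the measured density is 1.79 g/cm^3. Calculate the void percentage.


Void% = (rho_theo - rho_actual)/rho_theo * 100 = (1.88 - 1.79)/1.88 * 100 = 4.79%

4.79%


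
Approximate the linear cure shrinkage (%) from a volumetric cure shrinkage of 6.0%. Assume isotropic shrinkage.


Linear shrinkage ≈ vol_shrink/3 = 6.0/3 = 2.0%

2.0%


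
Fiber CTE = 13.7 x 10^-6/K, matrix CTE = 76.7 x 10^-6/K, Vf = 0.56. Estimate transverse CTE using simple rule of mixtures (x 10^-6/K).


alpha_2 = alpha_f*Vf + alpha_m*(1-Vf) = 13.7*0.56 + 76.7*0.44 = 41.4 x 10^-6/K

41.4 x 10^-6/K


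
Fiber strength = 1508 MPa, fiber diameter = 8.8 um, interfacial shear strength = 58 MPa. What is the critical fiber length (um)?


Lc = sigma_f * d / (2 * tau_i) = 1508 * 8.8 / (2 * 58) = 114.4 um

114.4 um


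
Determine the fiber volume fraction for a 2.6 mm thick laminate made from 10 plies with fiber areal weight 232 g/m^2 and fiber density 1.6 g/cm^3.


Vf = n * FAW / (rho_f * h * 1000) = 10 * 232 / (1.6 * 2.6 * 1000) = 0.5577

0.5577


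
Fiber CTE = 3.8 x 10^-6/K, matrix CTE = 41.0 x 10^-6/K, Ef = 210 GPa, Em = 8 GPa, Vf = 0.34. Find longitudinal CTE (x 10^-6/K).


E1 = Ef*Vf + Em*(1-Vf) = 76.68
alpha_1 = (alpha_f*Ef*Vf + alpha_m*Em*(1-Vf))/E1 = 6.36 x 10^-6/K

6.36 x 10^-6/K


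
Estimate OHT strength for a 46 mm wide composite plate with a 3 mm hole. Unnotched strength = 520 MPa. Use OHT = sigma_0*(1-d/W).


OHT = sigma_0*(1-d/W) = 520*(1-3/46) = 486.1 MPa

486.1 MPa


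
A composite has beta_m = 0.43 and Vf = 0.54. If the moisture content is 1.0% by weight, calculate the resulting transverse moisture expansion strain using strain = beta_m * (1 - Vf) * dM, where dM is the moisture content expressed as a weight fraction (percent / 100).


dM = 1.0/100 = 0.01
strain = beta_m * (1-Vf) * dM = 0.43 * 0.46 * 0.01 = 0.001978

0.001978


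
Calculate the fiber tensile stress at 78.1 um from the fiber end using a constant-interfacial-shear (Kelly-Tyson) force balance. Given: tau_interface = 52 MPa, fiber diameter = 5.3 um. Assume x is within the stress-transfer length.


Force balance: sigma_f * (pi*d^2/4) = tau * (pi*d) * x  ->  sigma_f = 4 * tau * x / d
sigma_f = 4 * 52 * 78.1 / 5.3 = 3065.1 MPa

3065.1 MPa


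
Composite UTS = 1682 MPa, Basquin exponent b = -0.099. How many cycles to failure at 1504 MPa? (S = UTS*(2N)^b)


N = 0.5 * (S/UTS)^(1/b) = 0.5 * (1504/1682)^(1/-0.099) = 1.5476 cycles

1.5476 cycles


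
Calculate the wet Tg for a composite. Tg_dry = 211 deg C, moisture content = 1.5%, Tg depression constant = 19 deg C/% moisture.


Tg_wet = Tg_dry - k*moisture = 211 - 19*1.5 = 182.5 deg C

182.5 deg C


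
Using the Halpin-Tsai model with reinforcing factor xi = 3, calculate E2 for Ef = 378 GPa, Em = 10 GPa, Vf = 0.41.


eta = (Ef/Em - 1)/(Ef/Em + xi) = (37.8 - 1)/(37.8 + 3) = 0.902
E2 = Em*(1+xi*eta*Vf)/(1-eta*Vf) = 33.47 GPa

33.47 GPa


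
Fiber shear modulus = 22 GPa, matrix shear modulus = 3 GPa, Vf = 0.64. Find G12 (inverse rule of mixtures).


1/G12 = Vf/Gf + (1-Vf)/Gm = 0.64/22 + 0.36/3
G12 = 6.71 GPa

6.71 GPa


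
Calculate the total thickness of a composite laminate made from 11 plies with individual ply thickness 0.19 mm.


h = n * t_ply = 11 * 0.19 = 2.09 mm

2.09 mm


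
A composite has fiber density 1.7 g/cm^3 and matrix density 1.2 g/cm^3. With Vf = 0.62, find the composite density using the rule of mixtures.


rho_c = rho_f*Vf + rho_m*(1-Vf) = 1.7*0.62 + 1.2*0.38 = 1.51 g/cm^3

1.51 g/cm^3


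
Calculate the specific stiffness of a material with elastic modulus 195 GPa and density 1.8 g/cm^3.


Specific stiffness = E/rho = 195/1.8 = 108.3 GPa/(g/cm^3)

108.3 GPa/(g/cm^3)


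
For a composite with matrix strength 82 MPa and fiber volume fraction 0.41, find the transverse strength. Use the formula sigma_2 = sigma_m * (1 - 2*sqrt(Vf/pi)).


factor = 1 - 2*sqrt(0.41/pi) = 0.2775
sigma_2 = 82 * 0.2775 = 22.75 MPa

22.75 MPa


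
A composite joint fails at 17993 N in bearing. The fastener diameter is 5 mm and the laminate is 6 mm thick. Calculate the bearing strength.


sigma_br = F/(d*h) = 17993/(5*6) = 599.8 MPa

599.8 MPa


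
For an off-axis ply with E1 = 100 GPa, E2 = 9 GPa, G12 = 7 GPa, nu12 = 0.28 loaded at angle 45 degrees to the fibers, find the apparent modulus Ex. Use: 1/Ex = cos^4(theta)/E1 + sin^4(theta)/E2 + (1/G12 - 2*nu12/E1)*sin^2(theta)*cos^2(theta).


cos^4(45) = 0.25, sin^4(45) = 0.25, sin^2(45)*cos^2(45) = 0.25
1/G12 - 2*nu12/E1 = 1/7 - 2*0.28/100 = 0.137257 GPa^-1
1/Ex = 0.25/100 + 0.25/9 + 0.137257*0.25 = 0.0645921 GPa^-1
Ex = 15.48 GPa

15.48 GPa


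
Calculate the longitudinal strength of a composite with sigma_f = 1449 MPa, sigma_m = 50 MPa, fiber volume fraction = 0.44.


sigma_1 = sigma_f*Vf + sigma_m*(1-Vf) = 1449*0.44 + 50*0.56 = 665.6 MPa

665.6 MPa


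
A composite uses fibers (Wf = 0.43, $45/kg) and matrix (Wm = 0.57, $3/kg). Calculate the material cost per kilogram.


Cost = cost_f*Wf + cost_m*Wm = 45*0.43 + 3*0.57 = $21.06/kg

$21.06/kg


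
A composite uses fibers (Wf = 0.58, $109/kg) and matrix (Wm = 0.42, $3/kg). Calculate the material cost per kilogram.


Cost = cost_f*Wf + cost_m*Wm = 109*0.58 + 3*0.42 = $64.48/kg

$64.48/kg


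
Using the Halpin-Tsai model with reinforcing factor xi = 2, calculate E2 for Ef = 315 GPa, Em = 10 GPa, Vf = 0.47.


eta = (Ef/Em - 1)/(Ef/Em + xi) = (31.5 - 1)/(31.5 + 2) = 0.9104
E2 = Em*(1+xi*eta*Vf)/(1-eta*Vf) = 32.44 GPa

32.44 GPa


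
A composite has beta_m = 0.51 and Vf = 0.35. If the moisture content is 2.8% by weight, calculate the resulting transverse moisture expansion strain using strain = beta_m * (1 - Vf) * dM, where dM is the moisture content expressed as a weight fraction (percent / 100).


dM = 2.8/100 = 0.028
strain = beta_m * (1-Vf) * dM = 0.51 * 0.65 * 0.028 = 0.009282

0.009282


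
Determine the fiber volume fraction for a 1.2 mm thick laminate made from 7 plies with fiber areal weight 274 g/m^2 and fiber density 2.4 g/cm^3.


Vf = n * FAW / (rho_f * h * 1000) = 7 * 274 / (2.4 * 1.2 * 1000) = 0.666

0.666


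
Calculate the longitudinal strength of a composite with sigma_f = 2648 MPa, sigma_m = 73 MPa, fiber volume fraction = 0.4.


sigma_1 = sigma_f*Vf + sigma_m*(1-Vf) = 2648*0.4 + 73*0.6 = 1103.0 MPa

1103.0 MPa


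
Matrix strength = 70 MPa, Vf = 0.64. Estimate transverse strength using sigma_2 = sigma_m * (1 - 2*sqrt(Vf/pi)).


factor = 1 - 2*sqrt(0.64/pi) = 0.0973
sigma_2 = 70 * 0.0973 = 6.81 MPa

6.81 MPa


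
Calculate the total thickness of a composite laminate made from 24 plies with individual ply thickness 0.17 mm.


h = n * t_ply = 24 * 0.17 = 4.08 mm

4.08 mm


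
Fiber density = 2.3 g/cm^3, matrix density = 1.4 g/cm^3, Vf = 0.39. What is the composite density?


rho_c = rho_f*Vf + rho_m*(1-Vf) = 2.3*0.39 + 1.4*0.61 = 1.751 g/cm^3

1.751 g/cm^3


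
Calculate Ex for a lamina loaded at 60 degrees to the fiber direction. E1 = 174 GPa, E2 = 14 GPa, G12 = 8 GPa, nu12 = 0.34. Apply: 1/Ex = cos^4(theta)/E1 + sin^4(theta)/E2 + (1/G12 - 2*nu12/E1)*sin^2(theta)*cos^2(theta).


cos^4(60) = 0.0625, sin^4(60) = 0.5625, sin^2(60)*cos^2(60) = 0.1875
1/G12 - 2*nu12/E1 = 1/8 - 2*0.34/174 = 0.121092 GPa^-1
1/Ex = 0.0625/174 + 0.5625/14 + 0.121092*0.1875 = 0.0632425 GPa^-1
Ex = 15.81 GPa

15.81 GPa


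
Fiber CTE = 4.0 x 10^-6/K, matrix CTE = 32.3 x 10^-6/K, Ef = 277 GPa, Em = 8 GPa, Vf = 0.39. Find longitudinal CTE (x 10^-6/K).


E1 = Ef*Vf + Em*(1-Vf) = 112.91
alpha_1 = (alpha_f*Ef*Vf + alpha_m*Em*(1-Vf))/E1 = 5.22 x 10^-6/K

5.22 x 10^-6/K


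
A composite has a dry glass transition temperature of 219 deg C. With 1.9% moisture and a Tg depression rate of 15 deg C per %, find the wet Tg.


Tg_wet = Tg_dry - k*moisture = 219 - 15*1.9 = 190.5 deg C

190.5 deg C


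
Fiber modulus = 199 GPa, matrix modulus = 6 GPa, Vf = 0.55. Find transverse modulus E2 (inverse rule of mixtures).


1/E2 = Vf/Ef + (1-Vf)/Em = 0.55/199 + 0.45/6
E2 = 12.86 GPa

12.86 GPa


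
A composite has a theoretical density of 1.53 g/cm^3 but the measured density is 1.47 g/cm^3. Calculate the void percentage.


Void% = (rho_theo - rho_actual)/rho_theo * 100 = (1.53 - 1.47)/1.53 * 100 = 3.92%

3.92%


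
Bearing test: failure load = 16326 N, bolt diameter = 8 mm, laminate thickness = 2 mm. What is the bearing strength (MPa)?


sigma_br = F/(d*h) = 16326/(8*2) = 1020.4 MPa

1020.4 MPa


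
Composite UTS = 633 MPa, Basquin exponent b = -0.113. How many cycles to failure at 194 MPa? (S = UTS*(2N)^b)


N = 0.5 * (S/UTS)^(1/b) = 0.5 * (194/633)^(1/-0.113) = 17543.6628 cycles

17543.6628 cycles


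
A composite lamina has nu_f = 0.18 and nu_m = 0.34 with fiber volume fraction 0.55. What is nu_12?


nu_12 = nu_f*Vf + nu_m*(1-Vf) = 0.18*0.55 + 0.34*0.45 = 0.252

0.252


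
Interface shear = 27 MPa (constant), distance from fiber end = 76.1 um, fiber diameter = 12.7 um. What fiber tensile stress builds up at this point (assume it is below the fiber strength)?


Force balance: sigma_f * (pi*d^2/4) = tau * (pi*d) * x  ->  sigma_f = 4 * tau * x / d
sigma_f = 4 * 27 * 76.1 / 12.7 = 647.1 MPa

647.1 MPa


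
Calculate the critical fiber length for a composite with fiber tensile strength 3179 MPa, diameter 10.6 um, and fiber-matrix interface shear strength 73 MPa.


Lc = sigma_f * d / (2 * tau_i) = 3179 * 10.6 / (2 * 73) = 230.8 um

230.8 um


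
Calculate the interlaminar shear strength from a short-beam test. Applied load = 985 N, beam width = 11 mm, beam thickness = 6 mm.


ILSS = 3F/(4bh) = 3*985/(4*11*6) = 11.19 MPa

11.19 MPa


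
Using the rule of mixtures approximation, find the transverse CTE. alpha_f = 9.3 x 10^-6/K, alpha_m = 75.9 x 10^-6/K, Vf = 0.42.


alpha_2 = alpha_f*Vf + alpha_m*(1-Vf) = 9.3*0.42 + 75.9*0.58 = 47.9 x 10^-6/K

47.9 x 10^-6/K


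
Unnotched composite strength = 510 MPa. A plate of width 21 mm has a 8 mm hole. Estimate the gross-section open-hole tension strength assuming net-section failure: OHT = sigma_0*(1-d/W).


OHT = sigma_0*(1-d/W) = 510*(1-8/21) = 315.7 MPa

315.7 MPa


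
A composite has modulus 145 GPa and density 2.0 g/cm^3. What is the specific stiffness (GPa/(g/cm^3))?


Specific stiffness = E/rho = 145/2.0 = 72.5 GPa/(g/cm^3)

72.5 GPa/(g/cm^3)


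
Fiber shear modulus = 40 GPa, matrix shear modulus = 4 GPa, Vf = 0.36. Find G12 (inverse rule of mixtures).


1/G12 = Vf/Gf + (1-Vf)/Gm = 0.36/40 + 0.64/4
G12 = 5.92 GPa

5.92 GPa


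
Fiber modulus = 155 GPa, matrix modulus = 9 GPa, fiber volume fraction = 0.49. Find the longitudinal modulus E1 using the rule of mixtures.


E1 = Ef*Vf + Em*(1-Vf) = 155*0.49 + 9*0.51 = 80.54 GPa

80.54 GPa


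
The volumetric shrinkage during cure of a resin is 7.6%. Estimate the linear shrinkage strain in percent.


Linear shrinkage ≈ vol_shrink/3 = 7.6/3 = 2.533%

2.533%


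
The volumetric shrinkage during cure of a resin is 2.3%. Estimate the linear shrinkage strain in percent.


Linear shrinkage ≈ vol_shrink/3 = 2.3/3 = 0.767%

0.767%


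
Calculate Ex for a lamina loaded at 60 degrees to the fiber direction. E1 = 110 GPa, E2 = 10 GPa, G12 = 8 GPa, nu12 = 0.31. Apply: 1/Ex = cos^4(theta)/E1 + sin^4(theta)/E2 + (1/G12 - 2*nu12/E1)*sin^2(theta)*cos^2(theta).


cos^4(60) = 0.0625, sin^4(60) = 0.5625, sin^2(60)*cos^2(60) = 0.1875
1/G12 - 2*nu12/E1 = 1/8 - 2*0.31/110 = 0.119364 GPa^-1
1/Ex = 0.0625/110 + 0.5625/10 + 0.119364*0.1875 = 0.0791989 GPa^-1
Ex = 12.63 GPa

12.63 GPa


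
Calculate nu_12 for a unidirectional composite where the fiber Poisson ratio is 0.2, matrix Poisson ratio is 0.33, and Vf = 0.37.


nu_12 = nu_f*Vf + nu_m*(1-Vf) = 0.2*0.37 + 0.33*0.63 = 0.2819

0.2819


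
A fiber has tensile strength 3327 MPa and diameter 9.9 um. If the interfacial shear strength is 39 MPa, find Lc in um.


Lc = sigma_f * d / (2 * tau_i) = 3327 * 9.9 / (2 * 39) = 422.3 um

422.3 um


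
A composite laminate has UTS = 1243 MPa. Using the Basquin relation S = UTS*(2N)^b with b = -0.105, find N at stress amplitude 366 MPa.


N = 0.5 * (S/UTS)^(1/b) = 0.5 * (366/1243)^(1/-0.105) = 57018.7950 cycles

57018.7950 cycles


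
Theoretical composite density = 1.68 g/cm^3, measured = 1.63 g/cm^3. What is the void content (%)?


Void% = (rho_theo - rho_actual)/rho_theo * 100 = (1.68 - 1.63)/1.68 * 100 = 2.98%

2.98%


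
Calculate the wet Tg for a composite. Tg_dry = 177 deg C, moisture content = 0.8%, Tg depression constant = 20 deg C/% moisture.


Tg_wet = Tg_dry - k*moisture = 177 - 20*0.8 = 161.0 deg C

161.0 deg C


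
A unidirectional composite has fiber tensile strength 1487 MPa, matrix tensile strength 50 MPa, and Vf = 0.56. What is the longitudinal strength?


sigma_1 = sigma_f*Vf + sigma_m*(1-Vf) = 1487*0.56 + 50*0.44 = 854.7 MPa

854.7 MPa


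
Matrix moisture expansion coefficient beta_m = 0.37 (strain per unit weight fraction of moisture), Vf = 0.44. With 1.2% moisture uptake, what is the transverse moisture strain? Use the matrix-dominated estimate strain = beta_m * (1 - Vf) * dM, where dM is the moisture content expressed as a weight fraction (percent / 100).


dM = 1.2/100 = 0.012
strain = beta_m * (1-Vf) * dM = 0.37 * 0.56 * 0.012 = 0.0024864

0.0024864


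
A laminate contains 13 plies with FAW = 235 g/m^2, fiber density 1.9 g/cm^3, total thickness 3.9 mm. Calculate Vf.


Vf = n * FAW / (rho_f * h * 1000) = 13 * 235 / (1.9 * 3.9 * 1000) = 0.4123

0.4123


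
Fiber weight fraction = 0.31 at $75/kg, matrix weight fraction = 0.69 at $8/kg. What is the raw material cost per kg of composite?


Cost = cost_f*Wf + cost_m*Wm = 75*0.31 + 8*0.69 = $28.77/kg

$28.77/kg


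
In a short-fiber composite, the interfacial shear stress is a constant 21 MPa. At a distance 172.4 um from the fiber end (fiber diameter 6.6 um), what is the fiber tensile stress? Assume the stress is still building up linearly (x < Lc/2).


Force balance: sigma_f * (pi*d^2/4) = tau * (pi*d) * x  ->  sigma_f = 4 * tau * x / d
sigma_f = 4 * 21 * 172.4 / 6.6 = 2194.2 MPa

2194.2 MPa


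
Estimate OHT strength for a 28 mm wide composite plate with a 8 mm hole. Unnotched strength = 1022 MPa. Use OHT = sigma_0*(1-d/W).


OHT = sigma_0*(1-d/W) = 1022*(1-8/28) = 730.0 MPa

730.0 MPa


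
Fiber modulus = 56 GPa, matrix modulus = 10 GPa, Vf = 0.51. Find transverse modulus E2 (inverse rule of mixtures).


1/E2 = Vf/Ef + (1-Vf)/Em = 0.51/56 + 0.49/10
E2 = 17.21 GPa

17.21 GPa


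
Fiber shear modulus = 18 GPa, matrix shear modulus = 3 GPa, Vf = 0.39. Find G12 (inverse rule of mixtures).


1/G12 = Vf/Gf + (1-Vf)/Gm = 0.39/18 + 0.61/3
G12 = 4.44 GPa

4.44 GPa


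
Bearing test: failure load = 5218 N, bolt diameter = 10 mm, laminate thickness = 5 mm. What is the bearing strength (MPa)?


sigma_br = F/(d*h) = 5218/(10*5) = 104.4 MPa

104.4 MPa


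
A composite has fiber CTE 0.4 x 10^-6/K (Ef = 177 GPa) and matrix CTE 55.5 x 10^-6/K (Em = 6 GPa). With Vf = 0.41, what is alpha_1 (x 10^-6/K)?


E1 = Ef*Vf + Em*(1-Vf) = 76.11
alpha_1 = (alpha_f*Ef*Vf + alpha_m*Em*(1-Vf))/E1 = 2.96 x 10^-6/K

2.96 x 10^-6/K


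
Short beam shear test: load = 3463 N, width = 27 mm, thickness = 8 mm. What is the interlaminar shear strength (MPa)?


ILSS = 3F/(4bh) = 3*3463/(4*27*8) = 12.02 MPa

12.02 MPa


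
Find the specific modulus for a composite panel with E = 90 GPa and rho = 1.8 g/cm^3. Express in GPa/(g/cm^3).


Specific stiffness = E/rho = 90/1.8 = 50.0 GPa/(g/cm^3)

50.0 GPa/(g/cm^3)


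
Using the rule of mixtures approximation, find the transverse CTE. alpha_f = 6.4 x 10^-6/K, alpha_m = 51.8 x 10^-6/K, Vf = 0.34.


alpha_2 = alpha_f*Vf + alpha_m*(1-Vf) = 6.4*0.34 + 51.8*0.66 = 36.4 x 10^-6/K

36.4 x 10^-6/K


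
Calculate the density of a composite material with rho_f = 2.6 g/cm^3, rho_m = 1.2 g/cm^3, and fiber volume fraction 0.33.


rho_c = rho_f*Vf + rho_m*(1-Vf) = 2.6*0.33 + 1.2*0.67 = 1.662 g/cm^3

1.662 g/cm^3


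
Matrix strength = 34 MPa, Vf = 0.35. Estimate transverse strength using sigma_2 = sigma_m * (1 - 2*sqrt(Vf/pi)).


factor = 1 - 2*sqrt(0.35/pi) = 0.3324
sigma_2 = 34 * 0.3324 = 11.3 MPa

11.3 MPa


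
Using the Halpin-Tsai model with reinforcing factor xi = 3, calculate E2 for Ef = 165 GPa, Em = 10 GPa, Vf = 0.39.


eta = (Ef/Em - 1)/(Ef/Em + xi) = (16.5 - 1)/(16.5 + 3) = 0.7949
E2 = Em*(1+xi*eta*Vf)/(1-eta*Vf) = 27.97 GPa

27.97 GPa


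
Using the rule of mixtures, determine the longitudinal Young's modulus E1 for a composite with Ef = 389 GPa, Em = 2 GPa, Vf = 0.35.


E1 = Ef*Vf + Em*(1-Vf) = 389*0.35 + 2*0.65 = 137.45 GPa

137.45 GPa


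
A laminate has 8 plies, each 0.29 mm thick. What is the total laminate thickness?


h = n * t_ply = 8 * 0.29 = 2.32 mm

2.32 mm


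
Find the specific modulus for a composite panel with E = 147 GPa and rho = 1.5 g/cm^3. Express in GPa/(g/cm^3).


Specific stiffness = E/rho = 147/1.5 = 98.0 GPa/(g/cm^3)

98.0 GPa/(g/cm^3)


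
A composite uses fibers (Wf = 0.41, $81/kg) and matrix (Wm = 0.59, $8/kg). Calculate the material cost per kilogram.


Cost = cost_f*Wf + cost_m*Wm = 81*0.41 + 8*0.59 = $37.93/kg

$37.93/kg


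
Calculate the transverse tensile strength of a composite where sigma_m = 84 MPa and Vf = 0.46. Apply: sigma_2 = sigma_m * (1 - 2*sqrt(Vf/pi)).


factor = 1 - 2*sqrt(0.46/pi) = 0.2347
sigma_2 = 84 * 0.2347 = 19.71 MPa

19.71 MPa


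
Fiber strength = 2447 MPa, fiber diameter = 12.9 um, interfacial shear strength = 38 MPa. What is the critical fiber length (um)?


Lc = sigma_f * d / (2 * tau_i) = 2447 * 12.9 / (2 * 38) = 415.3 um

415.3 um


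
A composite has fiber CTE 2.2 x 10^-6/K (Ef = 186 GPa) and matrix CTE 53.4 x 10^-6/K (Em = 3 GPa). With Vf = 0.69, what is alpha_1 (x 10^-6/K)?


E1 = Ef*Vf + Em*(1-Vf) = 129.27
alpha_1 = (alpha_f*Ef*Vf + alpha_m*Em*(1-Vf))/E1 = 2.57 x 10^-6/K

2.57 x 10^-6/K


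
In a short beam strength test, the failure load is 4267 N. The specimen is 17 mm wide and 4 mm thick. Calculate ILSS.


ILSS = 3F/(4bh) = 3*4267/(4*17*4) = 47.06 MPa

47.06 MPa


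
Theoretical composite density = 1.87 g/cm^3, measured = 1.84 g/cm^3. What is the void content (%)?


Void% = (rho_theo - rho_actual)/rho_theo * 100 = (1.87 - 1.84)/1.87 * 100 = 1.6%

1.6%


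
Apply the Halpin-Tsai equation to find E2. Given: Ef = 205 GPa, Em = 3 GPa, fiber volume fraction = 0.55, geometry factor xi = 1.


eta = (Ef/Em - 1)/(Ef/Em + xi) = (68.3333 - 1)/(68.3333 + 1) = 0.9712
E2 = Em*(1+xi*eta*Vf)/(1-eta*Vf) = 9.88 GPa

9.88 GPa


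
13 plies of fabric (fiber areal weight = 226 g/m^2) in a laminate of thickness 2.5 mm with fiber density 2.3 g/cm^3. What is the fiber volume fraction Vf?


Vf = n * FAW / (rho_f * h * 1000) = 13 * 226 / (2.3 * 2.5 * 1000) = 0.511

0.511


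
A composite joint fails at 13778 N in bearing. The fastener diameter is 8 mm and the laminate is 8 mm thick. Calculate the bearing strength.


sigma_br = F/(d*h) = 13778/(8*8) = 215.3 MPa

215.3 MPa


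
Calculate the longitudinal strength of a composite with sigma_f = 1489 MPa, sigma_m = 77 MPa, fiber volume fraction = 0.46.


sigma_1 = sigma_f*Vf + sigma_m*(1-Vf) = 1489*0.46 + 77*0.54 = 726.5 MPa

726.5 MPa


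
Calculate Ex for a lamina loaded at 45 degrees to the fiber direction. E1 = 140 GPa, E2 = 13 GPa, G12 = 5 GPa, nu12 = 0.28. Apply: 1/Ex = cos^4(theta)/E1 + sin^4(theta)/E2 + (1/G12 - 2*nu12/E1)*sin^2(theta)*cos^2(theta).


cos^4(45) = 0.25, sin^4(45) = 0.25, sin^2(45)*cos^2(45) = 0.25
1/G12 - 2*nu12/E1 = 1/5 - 2*0.28/140 = 0.196 GPa^-1
1/Ex = 0.25/140 + 0.25/13 + 0.196*0.25 = 0.0700165 GPa^-1
Ex = 14.28 GPa

14.28 GPa


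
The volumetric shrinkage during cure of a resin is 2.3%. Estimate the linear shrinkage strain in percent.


Linear shrinkage ≈ vol_shrink/3 = 2.3/3 = 0.767%

0.767%


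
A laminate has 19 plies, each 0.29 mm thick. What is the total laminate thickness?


h = n * t_ply = 19 * 0.29 = 5.51 mm

5.51 mm


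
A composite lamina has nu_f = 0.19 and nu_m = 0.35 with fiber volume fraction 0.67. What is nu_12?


nu_12 = nu_f*Vf + nu_m*(1-Vf) = 0.19*0.67 + 0.35*0.33 = 0.2428

0.2428


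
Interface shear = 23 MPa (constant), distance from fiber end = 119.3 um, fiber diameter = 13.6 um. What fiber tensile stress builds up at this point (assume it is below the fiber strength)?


Force balance: sigma_f * (pi*d^2/4) = tau * (pi*d) * x  ->  sigma_f = 4 * tau * x / d
sigma_f = 4 * 23 * 119.3 / 13.6 = 807.0 MPa

807.0 MPa


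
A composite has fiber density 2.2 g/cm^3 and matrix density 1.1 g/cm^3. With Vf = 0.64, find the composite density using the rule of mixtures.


rho_c = rho_f*Vf + rho_m*(1-Vf) = 2.2*0.64 + 1.1*0.36 = 1.804 g/cm^3

1.804 g/cm^3


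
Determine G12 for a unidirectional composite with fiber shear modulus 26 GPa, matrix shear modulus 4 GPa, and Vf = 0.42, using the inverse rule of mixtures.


1/G12 = Vf/Gf + (1-Vf)/Gm = 0.42/26 + 0.58/4
G12 = 6.21 GPa

6.21 GPa


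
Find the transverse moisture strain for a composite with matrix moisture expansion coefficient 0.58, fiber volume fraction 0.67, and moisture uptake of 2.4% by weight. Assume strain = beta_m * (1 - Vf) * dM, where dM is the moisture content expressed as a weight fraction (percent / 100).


dM = 2.4/100 = 0.024
strain = beta_m * (1-Vf) * dM = 0.58 * 0.33 * 0.024 = 0.0045936

0.0045936


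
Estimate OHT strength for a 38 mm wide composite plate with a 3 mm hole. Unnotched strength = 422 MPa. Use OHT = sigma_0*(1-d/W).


OHT = sigma_0*(1-d/W) = 422*(1-3/38) = 388.7 MPa

388.7 MPa


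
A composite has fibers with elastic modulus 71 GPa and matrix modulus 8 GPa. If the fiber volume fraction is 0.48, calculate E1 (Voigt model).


E1 = Ef*Vf + Em*(1-Vf) = 71*0.48 + 8*0.52 = 38.24 GPa

38.24 GPa


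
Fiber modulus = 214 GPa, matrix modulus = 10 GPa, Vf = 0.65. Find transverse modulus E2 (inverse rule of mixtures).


1/E2 = Vf/Ef + (1-Vf)/Em = 0.65/214 + 0.35/10
E2 = 26.29 GPa

26.29 GPa


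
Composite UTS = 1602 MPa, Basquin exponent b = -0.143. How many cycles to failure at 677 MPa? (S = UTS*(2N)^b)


N = 0.5 * (S/UTS)^(1/b) = 0.5 * (677/1602)^(1/-0.143) = 206.4767 cycles

206.4767 cycles


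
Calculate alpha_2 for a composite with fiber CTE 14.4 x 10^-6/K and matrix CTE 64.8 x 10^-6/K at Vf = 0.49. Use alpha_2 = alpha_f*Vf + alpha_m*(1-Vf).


alpha_2 = alpha_f*Vf + alpha_m*(1-Vf) = 14.4*0.49 + 64.8*0.51 = 40.1 x 10^-6/K

40.1 x 10^-6/K


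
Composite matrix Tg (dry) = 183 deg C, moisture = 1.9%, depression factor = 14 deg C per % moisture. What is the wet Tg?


Tg_wet = Tg_dry - k*moisture = 183 - 14*1.9 = 156.4 deg C

156.4 deg C


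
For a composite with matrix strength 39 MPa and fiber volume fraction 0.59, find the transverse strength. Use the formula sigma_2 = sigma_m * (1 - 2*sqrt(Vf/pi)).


factor = 1 - 2*sqrt(0.59/pi) = 0.1333
sigma_2 = 39 * 0.1333 = 5.2 MPa

5.2 MPa


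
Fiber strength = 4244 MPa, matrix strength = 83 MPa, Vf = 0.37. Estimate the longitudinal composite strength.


sigma_1 = sigma_f*Vf + sigma_m*(1-Vf) = 4244*0.37 + 83*0.63 = 1622.6 MPa

1622.6 MPa


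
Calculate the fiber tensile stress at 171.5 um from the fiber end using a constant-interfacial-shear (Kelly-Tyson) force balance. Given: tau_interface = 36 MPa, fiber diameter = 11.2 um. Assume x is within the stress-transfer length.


Force balance: sigma_f * (pi*d^2/4) = tau * (pi*d) * x  ->  sigma_f = 4 * tau * x / d
sigma_f = 4 * 36 * 171.5 / 11.2 = 2205.0 MPa

2205.0 MPa


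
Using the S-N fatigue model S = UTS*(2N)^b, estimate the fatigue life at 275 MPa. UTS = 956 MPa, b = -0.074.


N = 0.5 * (S/UTS)^(1/b) = 0.5 * (275/956)^(1/-0.074) = 1.0268e+07 cycles

1.0268e+07 cycles


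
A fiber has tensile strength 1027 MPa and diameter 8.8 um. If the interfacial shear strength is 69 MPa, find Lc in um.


Lc = sigma_f * d / (2 * tau_i) = 1027 * 8.8 / (2 * 69) = 65.5 um

65.5 um


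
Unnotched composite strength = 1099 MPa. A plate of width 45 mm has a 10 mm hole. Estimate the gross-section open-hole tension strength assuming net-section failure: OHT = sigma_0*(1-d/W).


OHT = sigma_0*(1-d/W) = 1099*(1-10/45) = 854.8 MPa

854.8 MPa


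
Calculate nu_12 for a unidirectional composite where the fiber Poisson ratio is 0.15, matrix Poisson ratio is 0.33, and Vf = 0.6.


nu_12 = nu_f*Vf + nu_m*(1-Vf) = 0.15*0.6 + 0.33*0.4 = 0.222

0.222


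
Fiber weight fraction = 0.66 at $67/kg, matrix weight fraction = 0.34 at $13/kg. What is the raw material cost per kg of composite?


Cost = cost_f*Wf + cost_m*Wm = 67*0.66 + 13*0.34 = $48.64/kg

$48.64/kg


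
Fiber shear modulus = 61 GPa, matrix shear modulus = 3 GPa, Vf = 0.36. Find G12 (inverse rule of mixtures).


1/G12 = Vf/Gf + (1-Vf)/Gm = 0.36/61 + 0.64/3
G12 = 4.56 GPa

4.56 GPa


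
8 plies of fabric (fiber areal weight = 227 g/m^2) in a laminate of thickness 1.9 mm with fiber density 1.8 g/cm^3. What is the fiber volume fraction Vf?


Vf = n * FAW / (rho_f * h * 1000) = 8 * 227 / (1.8 * 1.9 * 1000) = 0.531

0.531


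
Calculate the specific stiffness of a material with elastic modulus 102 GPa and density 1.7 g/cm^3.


Specific stiffness = E/rho = 102/1.7 = 60.0 GPa/(g/cm^3)

60.0 GPa/(g/cm^3)


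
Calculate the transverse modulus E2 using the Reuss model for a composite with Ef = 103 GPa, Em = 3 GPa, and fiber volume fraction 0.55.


1/E2 = Vf/Ef + (1-Vf)/Em = 0.55/103 + 0.45/3
E2 = 6.44 GPa

6.44 GPa


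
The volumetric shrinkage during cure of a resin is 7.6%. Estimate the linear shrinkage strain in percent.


Linear shrinkage ≈ vol_shrink/3 = 7.6/3 = 2.533%

2.533%


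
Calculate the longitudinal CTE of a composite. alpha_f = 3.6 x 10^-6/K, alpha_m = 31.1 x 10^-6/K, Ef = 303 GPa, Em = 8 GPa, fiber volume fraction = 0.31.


E1 = Ef*Vf + Em*(1-Vf) = 99.45
alpha_1 = (alpha_f*Ef*Vf + alpha_m*Em*(1-Vf))/E1 = 5.13 x 10^-6/K

5.13 x 10^-6/K


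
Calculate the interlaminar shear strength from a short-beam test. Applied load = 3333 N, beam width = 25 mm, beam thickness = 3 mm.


ILSS = 3F/(4bh) = 3*3333/(4*25*3) = 33.33 MPa

33.33 MPa


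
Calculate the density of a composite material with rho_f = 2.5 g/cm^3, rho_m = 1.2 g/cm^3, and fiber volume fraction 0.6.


rho_c = rho_f*Vf + rho_m*(1-Vf) = 2.5*0.6 + 1.2*0.4 = 1.98 g/cm^3

1.98 g/cm^3


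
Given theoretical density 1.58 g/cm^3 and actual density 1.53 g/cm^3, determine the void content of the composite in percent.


Void% = (rho_theo - rho_actual)/rho_theo * 100 = (1.58 - 1.53)/1.58 * 100 = 3.16%

3.16%


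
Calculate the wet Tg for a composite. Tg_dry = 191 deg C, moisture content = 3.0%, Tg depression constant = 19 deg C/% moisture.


Tg_wet = Tg_dry - k*moisture = 191 - 19*3.0 = 134.0 deg C

134.0 deg C


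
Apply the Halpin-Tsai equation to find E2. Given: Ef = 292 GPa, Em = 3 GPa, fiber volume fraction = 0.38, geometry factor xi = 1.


eta = (Ef/Em - 1)/(Ef/Em + xi) = (97.3333 - 1)/(97.3333 + 1) = 0.9797
E2 = Em*(1+xi*eta*Vf)/(1-eta*Vf) = 6.56 GPa

6.56 GPa


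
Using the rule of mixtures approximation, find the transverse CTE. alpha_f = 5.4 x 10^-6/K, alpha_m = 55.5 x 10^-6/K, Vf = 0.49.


alpha_2 = alpha_f*Vf + alpha_m*(1-Vf) = 5.4*0.49 + 55.5*0.51 = 31.0 x 10^-6/K

31.0 x 10^-6/K


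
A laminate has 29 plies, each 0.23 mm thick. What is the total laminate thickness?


h = n * t_ply = 29 * 0.23 = 6.67 mm

6.67 mm


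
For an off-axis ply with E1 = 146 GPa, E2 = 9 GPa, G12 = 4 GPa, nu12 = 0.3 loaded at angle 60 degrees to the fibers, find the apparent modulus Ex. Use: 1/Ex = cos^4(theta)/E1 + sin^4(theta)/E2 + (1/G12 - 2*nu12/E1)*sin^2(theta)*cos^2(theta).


cos^4(60) = 0.0625, sin^4(60) = 0.5625, sin^2(60)*cos^2(60) = 0.1875
1/G12 - 2*nu12/E1 = 1/4 - 2*0.3/146 = 0.24589 GPa^-1
1/Ex = 0.0625/146 + 0.5625/9 + 0.24589*0.1875 = 0.1090325 GPa^-1
Ex = 9.17 GPa

9.17 GPa


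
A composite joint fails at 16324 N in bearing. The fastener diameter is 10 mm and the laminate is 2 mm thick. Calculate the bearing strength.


sigma_br = F/(d*h) = 16324/(10*2) = 816.2 MPa

816.2 MPa


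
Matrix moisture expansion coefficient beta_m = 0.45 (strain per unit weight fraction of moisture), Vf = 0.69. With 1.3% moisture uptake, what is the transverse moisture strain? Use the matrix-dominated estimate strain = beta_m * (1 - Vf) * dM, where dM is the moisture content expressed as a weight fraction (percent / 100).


dM = 1.3/100 = 0.013
strain = beta_m * (1-Vf) * dM = 0.45 * 0.31 * 0.013 = 0.0018135

0.0018135


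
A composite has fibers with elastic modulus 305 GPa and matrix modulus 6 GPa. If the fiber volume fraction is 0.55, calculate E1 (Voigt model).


E1 = Ef*Vf + Em*(1-Vf) = 305*0.55 + 6*0.45 = 170.45 GPa

170.45 GPa


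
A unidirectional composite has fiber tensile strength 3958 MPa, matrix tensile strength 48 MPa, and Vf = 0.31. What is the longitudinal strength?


sigma_1 = sigma_f*Vf + sigma_m*(1-Vf) = 3958*0.31 + 48*0.69 = 1260.1 MPa

1260.1 MPa


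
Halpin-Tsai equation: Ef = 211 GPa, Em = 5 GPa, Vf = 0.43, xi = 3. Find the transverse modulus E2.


eta = (Ef/Em - 1)/(Ef/Em + xi) = (42.2 - 1)/(42.2 + 3) = 0.9115
E2 = Em*(1+xi*eta*Vf)/(1-eta*Vf) = 17.89 GPa

17.89 GPa


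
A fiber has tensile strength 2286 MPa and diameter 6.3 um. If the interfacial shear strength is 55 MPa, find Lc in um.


Lc = sigma_f * d / (2 * tau_i) = 2286 * 6.3 / (2 * 55) = 130.9 um

130.9 um


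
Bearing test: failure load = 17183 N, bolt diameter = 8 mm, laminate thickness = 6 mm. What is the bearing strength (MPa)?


sigma_br = F/(d*h) = 17183/(8*6) = 358.0 MPa

358.0 MPa


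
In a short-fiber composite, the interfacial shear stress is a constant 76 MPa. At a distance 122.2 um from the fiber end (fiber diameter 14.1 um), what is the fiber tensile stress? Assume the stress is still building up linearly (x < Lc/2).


Force balance: sigma_f * (pi*d^2/4) = tau * (pi*d) * x  ->  sigma_f = 4 * tau * x / d
sigma_f = 4 * 76 * 122.2 / 14.1 = 2634.7 MPa

2634.7 MPa


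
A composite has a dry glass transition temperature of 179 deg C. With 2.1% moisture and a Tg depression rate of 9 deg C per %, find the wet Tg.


Tg_wet = Tg_dry - k*moisture = 179 - 9*2.1 = 160.1 deg C

160.1 deg C


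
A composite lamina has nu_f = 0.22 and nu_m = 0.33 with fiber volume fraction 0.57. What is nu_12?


nu_12 = nu_f*Vf + nu_m*(1-Vf) = 0.22*0.57 + 0.33*0.43 = 0.2673

0.2673


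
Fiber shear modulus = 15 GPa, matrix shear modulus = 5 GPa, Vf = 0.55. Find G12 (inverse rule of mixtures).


1/G12 = Vf/Gf + (1-Vf)/Gm = 0.55/15 + 0.45/5
G12 = 7.89 GPa

7.89 GPa


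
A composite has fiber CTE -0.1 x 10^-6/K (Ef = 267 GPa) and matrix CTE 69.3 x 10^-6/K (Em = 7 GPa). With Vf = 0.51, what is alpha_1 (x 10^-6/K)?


E1 = Ef*Vf + Em*(1-Vf) = 139.6
alpha_1 = (alpha_f*Ef*Vf + alpha_m*Em*(1-Vf))/E1 = 1.61 x 10^-6/K

1.61 x 10^-6/K


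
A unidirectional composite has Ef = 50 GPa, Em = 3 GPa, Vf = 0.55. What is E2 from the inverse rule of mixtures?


1/E2 = Vf/Ef + (1-Vf)/Em = 0.55/50 + 0.45/3
E2 = 6.21 GPa

6.21 GPa


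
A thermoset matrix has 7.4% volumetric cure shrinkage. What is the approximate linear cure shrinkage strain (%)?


Linear shrinkage ≈ vol_shrink/3 = 7.4/3 = 2.467%

2.467%


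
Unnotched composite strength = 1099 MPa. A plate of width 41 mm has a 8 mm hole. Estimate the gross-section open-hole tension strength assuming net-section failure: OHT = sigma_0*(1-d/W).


OHT = sigma_0*(1-d/W) = 1099*(1-8/41) = 884.6 MPa

884.6 MPa


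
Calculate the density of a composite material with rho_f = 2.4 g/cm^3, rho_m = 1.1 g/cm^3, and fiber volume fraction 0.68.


rho_c = rho_f*Vf + rho_m*(1-Vf) = 2.4*0.68 + 1.1*0.32 = 1.984 g/cm^3

1.984 g/cm^3


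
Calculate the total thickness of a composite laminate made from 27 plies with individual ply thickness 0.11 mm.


h = n * t_ply = 27 * 0.11 = 2.97 mm

2.97 mm


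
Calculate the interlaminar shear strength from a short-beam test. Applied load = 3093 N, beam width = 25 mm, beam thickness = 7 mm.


ILSS = 3F/(4bh) = 3*3093/(4*25*7) = 13.26 MPa

13.26 MPa


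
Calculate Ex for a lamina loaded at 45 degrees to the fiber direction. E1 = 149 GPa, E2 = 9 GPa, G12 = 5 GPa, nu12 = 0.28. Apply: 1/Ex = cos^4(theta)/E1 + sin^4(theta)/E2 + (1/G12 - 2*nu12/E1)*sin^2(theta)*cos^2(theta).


cos^4(45) = 0.25, sin^4(45) = 0.25, sin^2(45)*cos^2(45) = 0.25
1/G12 - 2*nu12/E1 = 1/5 - 2*0.28/149 = 0.196242 GPa^-1
1/Ex = 0.25/149 + 0.25/9 + 0.196242*0.25 = 0.078516 GPa^-1
Ex = 12.74 GPa

12.74 GPa


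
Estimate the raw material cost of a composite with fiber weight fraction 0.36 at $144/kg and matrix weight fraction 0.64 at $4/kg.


Cost = cost_f*Wf + cost_m*Wm = 144*0.36 + 4*0.64 = $54.4/kg

$54.4/kg


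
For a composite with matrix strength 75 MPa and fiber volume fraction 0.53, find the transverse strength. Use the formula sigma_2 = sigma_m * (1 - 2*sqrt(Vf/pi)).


factor = 1 - 2*sqrt(0.53/pi) = 0.1785
sigma_2 = 75 * 0.1785 = 13.39 MPa

13.39 MPa


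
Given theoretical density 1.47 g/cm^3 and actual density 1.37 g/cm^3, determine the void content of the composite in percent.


Void% = (rho_theo - rho_actual)/rho_theo * 100 = (1.47 - 1.37)/1.47 * 100 = 6.8%

6.8%


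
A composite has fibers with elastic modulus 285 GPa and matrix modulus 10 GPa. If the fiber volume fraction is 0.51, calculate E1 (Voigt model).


E1 = Ef*Vf + Em*(1-Vf) = 285*0.51 + 10*0.49 = 150.25 GPa

150.25 GPa


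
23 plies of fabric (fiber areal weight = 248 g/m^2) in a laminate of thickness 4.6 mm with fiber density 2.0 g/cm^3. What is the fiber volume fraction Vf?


Vf = n * FAW / (rho_f * h * 1000) = 23 * 248 / (2.0 * 4.6 * 1000) = 0.62

0.62


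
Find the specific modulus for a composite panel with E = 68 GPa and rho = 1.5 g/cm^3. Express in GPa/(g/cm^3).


Specific stiffness = E/rho = 68/1.5 = 45.3 GPa/(g/cm^3)

45.3 GPa/(g/cm^3)


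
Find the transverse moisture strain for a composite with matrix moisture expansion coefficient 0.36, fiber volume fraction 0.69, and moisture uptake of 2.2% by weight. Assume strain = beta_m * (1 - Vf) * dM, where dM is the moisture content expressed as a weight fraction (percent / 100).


dM = 2.2/100 = 0.022
strain = beta_m * (1-Vf) * dM = 0.36 * 0.31 * 0.022 = 0.0024552

0.0024552


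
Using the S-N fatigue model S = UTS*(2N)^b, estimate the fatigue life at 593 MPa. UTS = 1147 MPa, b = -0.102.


N = 0.5 * (S/UTS)^(1/b) = 0.5 * (593/1147)^(1/-0.102) = 322.0172 cycles

322.0172 cycles


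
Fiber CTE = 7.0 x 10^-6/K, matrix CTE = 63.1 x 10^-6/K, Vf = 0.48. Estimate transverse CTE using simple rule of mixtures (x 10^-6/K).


alpha_2 = alpha_f*Vf + alpha_m*(1-Vf) = 7.0*0.48 + 63.1*0.52 = 36.2 x 10^-6/K

36.2 x 10^-6/K


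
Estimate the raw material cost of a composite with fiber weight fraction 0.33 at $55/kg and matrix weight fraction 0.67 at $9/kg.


Cost = cost_f*Wf + cost_m*Wm = 55*0.33 + 9*0.67 = $24.18/kg

$24.18/kg


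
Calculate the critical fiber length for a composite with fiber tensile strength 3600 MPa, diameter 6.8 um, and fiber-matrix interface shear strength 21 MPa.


Lc = sigma_f * d / (2 * tau_i) = 3600 * 6.8 / (2 * 21) = 582.9 um

582.9 um


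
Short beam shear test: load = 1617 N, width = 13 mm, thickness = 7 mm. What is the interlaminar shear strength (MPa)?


ILSS = 3F/(4bh) = 3*1617/(4*13*7) = 13.33 MPa

13.33 MPa


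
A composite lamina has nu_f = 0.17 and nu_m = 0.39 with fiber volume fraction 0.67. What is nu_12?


nu_12 = nu_f*Vf + nu_m*(1-Vf) = 0.17*0.67 + 0.39*0.33 = 0.2426

0.2426


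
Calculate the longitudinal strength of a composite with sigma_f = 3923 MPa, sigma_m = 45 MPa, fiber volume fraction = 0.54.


sigma_1 = sigma_f*Vf + sigma_m*(1-Vf) = 3923*0.54 + 45*0.46 = 2139.1 MPa

2139.1 MPa


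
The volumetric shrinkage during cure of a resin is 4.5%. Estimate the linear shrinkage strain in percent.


Linear shrinkage ≈ vol_shrink/3 = 4.5/3 = 1.5%

1.5%


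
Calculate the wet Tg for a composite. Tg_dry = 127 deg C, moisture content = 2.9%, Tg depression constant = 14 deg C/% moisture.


Tg_wet = Tg_dry - k*moisture = 127 - 14*2.9 = 86.4 deg C

86.4 deg C


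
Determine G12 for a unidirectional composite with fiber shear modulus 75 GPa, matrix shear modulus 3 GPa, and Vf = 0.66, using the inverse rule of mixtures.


1/G12 = Vf/Gf + (1-Vf)/Gm = 0.66/75 + 0.34/3
G12 = 8.19 GPa

8.19 GPa


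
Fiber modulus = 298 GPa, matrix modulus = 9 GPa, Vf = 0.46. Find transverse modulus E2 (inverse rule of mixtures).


1/E2 = Vf/Ef + (1-Vf)/Em = 0.46/298 + 0.54/9
E2 = 16.25 GPa

16.25 GPa


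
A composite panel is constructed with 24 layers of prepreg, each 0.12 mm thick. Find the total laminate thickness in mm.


h = n * t_ply = 24 * 0.12 = 2.88 mm

2.88 mm


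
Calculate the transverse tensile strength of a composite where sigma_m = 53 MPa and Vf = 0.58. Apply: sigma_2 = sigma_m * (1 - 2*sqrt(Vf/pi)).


factor = 1 - 2*sqrt(0.58/pi) = 0.1407
sigma_2 = 53 * 0.1407 = 7.45 MPa

7.45 MPa


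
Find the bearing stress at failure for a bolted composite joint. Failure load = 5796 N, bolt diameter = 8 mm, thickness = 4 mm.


sigma_br = F/(d*h) = 5796/(8*4) = 181.1 MPa

181.1 MPa


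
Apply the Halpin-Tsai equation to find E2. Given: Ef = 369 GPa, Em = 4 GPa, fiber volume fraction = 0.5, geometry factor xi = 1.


eta = (Ef/Em - 1)/(Ef/Em + xi) = (92.25 - 1)/(92.25 + 1) = 0.9786
E2 = Em*(1+xi*eta*Vf)/(1-eta*Vf) = 11.66 GPa

11.66 GPa


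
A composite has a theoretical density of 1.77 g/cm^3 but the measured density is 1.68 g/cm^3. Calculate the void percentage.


Void% = (rho_theo - rho_actual)/rho_theo * 100 = (1.77 - 1.68)/1.77 * 100 = 5.08%

5.08%


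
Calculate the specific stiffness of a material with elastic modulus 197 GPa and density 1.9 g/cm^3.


Specific stiffness = E/rho = 197/1.9 = 103.7 GPa/(g/cm^3)

103.7 GPa/(g/cm^3)


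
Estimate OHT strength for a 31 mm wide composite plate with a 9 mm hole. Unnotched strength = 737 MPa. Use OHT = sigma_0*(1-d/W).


OHT = sigma_0*(1-d/W) = 737*(1-9/31) = 523.0 MPa

523.0 MPa


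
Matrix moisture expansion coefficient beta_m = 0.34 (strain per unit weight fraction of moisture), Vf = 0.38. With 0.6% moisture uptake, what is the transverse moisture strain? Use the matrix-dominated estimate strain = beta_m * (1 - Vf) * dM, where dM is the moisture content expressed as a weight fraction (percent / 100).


dM = 0.6/100 = 0.006
strain = beta_m * (1-Vf) * dM = 0.34 * 0.62 * 0.006 = 0.0012648

0.0012648


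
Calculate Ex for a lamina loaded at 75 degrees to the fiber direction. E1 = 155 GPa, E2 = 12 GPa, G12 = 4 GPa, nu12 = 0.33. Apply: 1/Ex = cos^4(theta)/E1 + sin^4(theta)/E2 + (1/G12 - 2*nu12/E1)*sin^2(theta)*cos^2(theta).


cos^4(75) = 0.004487, sin^4(75) = 0.870513, sin^2(75)*cos^2(75) = 0.0625
1/G12 - 2*nu12/E1 = 1/4 - 2*0.33/155 = 0.245742 GPa^-1
1/Ex = 0.004487/155 + 0.870513/12 + 0.245742*0.0625 = 0.0879305 GPa^-1
Ex = 11.37 GPa

11.37 GPa


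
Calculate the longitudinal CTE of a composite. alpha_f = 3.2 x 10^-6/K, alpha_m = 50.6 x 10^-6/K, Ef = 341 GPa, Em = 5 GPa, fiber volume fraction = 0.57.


E1 = Ef*Vf + Em*(1-Vf) = 196.52
alpha_1 = (alpha_f*Ef*Vf + alpha_m*Em*(1-Vf))/E1 = 3.72 x 10^-6/K

3.72 x 10^-6/K


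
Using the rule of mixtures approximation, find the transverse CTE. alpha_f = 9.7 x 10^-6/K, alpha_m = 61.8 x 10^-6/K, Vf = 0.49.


alpha_2 = alpha_f*Vf + alpha_m*(1-Vf) = 9.7*0.49 + 61.8*0.51 = 36.3 x 10^-6/K

36.3 x 10^-6/K
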